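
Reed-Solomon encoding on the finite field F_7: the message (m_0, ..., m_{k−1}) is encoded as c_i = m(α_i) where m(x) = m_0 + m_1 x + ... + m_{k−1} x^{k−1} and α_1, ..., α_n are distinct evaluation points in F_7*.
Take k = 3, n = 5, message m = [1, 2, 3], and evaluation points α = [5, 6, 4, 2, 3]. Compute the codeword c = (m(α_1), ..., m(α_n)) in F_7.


c = [2, 2, 1, 3, 6]

Message polynomial: m(x) = 1 + 2·x + 3·x^2 (mod 7).
For each evaluation point α_i, compute m(α_i) mod 7:
  α_1 = 5: Horner steps 3 → 3 → 2, so m(5) = 2.
  α_2 = 6: Horner steps 3 → 6 → 2, so m(6) = 2.
  α_3 = 4: Horner steps 3 → 0 → 1, so m(4) = 1.
  α_4 = 2: Horner steps 3 → 1 → 3, so m(2) = 3.
  α_5 = 3: Horner steps 3 → 4 → 6, so m(3) = 6.
Codeword c = [2, 2, 1, 3, 6] ∈ F_7^5.


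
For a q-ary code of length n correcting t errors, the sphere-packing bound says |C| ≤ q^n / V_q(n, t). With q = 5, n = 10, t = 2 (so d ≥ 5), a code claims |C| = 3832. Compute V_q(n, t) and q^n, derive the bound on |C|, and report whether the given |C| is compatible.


V_q(n, t) = 761, q^n = 9765625, Hamming bound = 12832, |C| = 3832 ≤ bound (satisfied).

Step 1: Compute V_q(n, t) = Σ_{j=0}^2 C(n, j) (q−1)^j.
  j = 0: C(10,0)·(4)^0 = 1·1 = 1.
  j = 1: C(10,1)·(4)^1 = 10·4 = 40.
  j = 2: C(10,2)·(4)^2 = 45·16 = 720.
  V_q(n, t) = 1 + 40 + 720 = 761.
Step 2: q^n = 5^10 = 9765625.
Step 3: Hamming bound ⌊q^n / V_q(n,t)⌋ = ⌊9765625/761⌋ = 12832.
Step 4: Compare |C| = 3832 to 12832: satisfied.
The claimed |C| lies below the Hamming bound.


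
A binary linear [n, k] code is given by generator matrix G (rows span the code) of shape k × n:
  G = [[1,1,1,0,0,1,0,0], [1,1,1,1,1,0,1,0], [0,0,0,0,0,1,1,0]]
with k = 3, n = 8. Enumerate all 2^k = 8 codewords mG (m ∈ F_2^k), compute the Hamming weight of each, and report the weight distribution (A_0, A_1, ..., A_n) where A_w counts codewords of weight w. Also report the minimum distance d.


Weight distribution: A_0 = 1, A_2 = 2, A_4 = 3, A_6 = 2. Minimum distance d = 2.

Enumerate all 2^3 = 8 messages m ∈ F_2^3.
For each, compute codeword c = mG in F_2^8, then tally its weight.
  m = 000 → c = 00000000, weight = 0.
  m = 100 → c = 11100100, weight = 4.
  m = 010 → c = 11111010, weight = 6.
  m = 110 → c = 00011110, weight = 4.
  m = 001 → c = 00000110, weight = 2.
  m = 101 → c = 11100010, weight = 4.
  m = 011 → c = 11111100, weight = 6.
  m = 111 → c = 00011000, weight = 2.
Tally weights:
  weight 0: 1 codewords.
  weight 2: 2 codewords.
  weight 4: 3 codewords.
  weight 6: 2 codewords.
Minimum distance d = smallest w > 0 with A_w > 0 = 2.
Sanity: Σ A_w = 8 = 2^3 = 8 ✓.


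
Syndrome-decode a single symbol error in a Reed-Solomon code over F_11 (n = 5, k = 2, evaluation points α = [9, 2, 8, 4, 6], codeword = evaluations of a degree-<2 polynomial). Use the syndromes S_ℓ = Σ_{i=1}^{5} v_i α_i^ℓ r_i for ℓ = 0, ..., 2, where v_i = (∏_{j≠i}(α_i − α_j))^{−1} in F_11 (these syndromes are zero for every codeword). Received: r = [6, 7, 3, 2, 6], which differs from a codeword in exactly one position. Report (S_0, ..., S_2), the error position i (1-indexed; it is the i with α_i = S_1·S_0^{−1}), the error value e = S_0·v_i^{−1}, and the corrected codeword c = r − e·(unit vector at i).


S = (5, 8, 4), error at position 5, error magnitude e = 9, c = [6, 7, 3, 2, 8].

Step 1: column multipliers v_i = (∏_{j≠i}(α_i − α_j))^{−1} mod 11.
  i = 1 (α = 9): (9−2)(9−8)(9−4)(9−6) = 7·1·5·3 = 105 ≡ 6, so v_1 = 6^{−1} = 2 (mod 11).
  i = 2 (α = 2): (2−9)(2−8)(2−4)(2−6) = (−7)·(−6)·(−2)·(−4) = 336 ≡ 6, so v_2 = 6^{−1} = 2 (mod 11).
  i = 3 (α = 8): (8−9)(8−2)(8−4)(8−6) = (−1)·6·4·2 = −48 ≡ 7, so v_3 = 7^{−1} = 8 (mod 11).
  i = 4 (α = 4): (4−9)(4−2)(4−8)(4−6) = (−5)·2·(−4)·(−2) = −80 ≡ 8, so v_4 = 8^{−1} = 7 (mod 11).
  i = 5 (α = 6): (6−9)(6−2)(6−8)(6−4) = (−3)·4·(−2)·2 = 48 ≡ 4, so v_5 = 4^{−1} = 3 (mod 11).
  v = [2, 2, 8, 7, 3].
Step 2: syndromes of r = [6, 7, 3, 2, 6] (all sums mod 11).
  S_0 = Σ v_i r_i = 2·6 + 2·7 + 8·3 + 7·2 + 3·6 = 82 ≡ 5.
  S_1 = Σ v_i α_i r_i = 2·9·6 + 2·2·7 + 8·8·3 + 7·4·2 + 3·6·6 = 492 ≡ 8.
  α_i^2 mod 11 = [4, 4, 9, 5, 3].
  S_2 = Σ v_i α_i^2 r_i = 2·4·6 + 2·4·7 + 8·9·3 + 7·5·2 + 3·3·6 = 444 ≡ 4.
  S = (5, 8, 4) ≠ 0, so r is not a codeword (an error is present).
Step 3: locate the error. For a single error e at position i, S_ℓ = v_i·e·α_i^ℓ, so α_err = S_1/S_0.
  S_0^{−1} = 5^{−1} = 9 (mod 11), so α_err = 8·9 = 72 ≡ 6 = α_5. Error position i = 5.
  Consistency check: S_2/S_1 = 4·7 = 28 ≡ 6 = α_err ✓ (single-error assumption holds).
Step 4: error magnitude e = S_0/v_5 = S_0·∏_{j≠5}(α_5 − α_j) = 5·4 = 20 ≡ 9 (mod 11).
Step 5: correct position 5: c_5 = r_5 − e = 6 − 9 ≡ 8 (mod 11). Hence c = [6, 7, 3, 2, 8].
  Check: interpolating c through the α_i gives m(x) = 1 + 3·x (degree < 2) with m(α_i) = c_i for every i, so c is indeed a codeword.


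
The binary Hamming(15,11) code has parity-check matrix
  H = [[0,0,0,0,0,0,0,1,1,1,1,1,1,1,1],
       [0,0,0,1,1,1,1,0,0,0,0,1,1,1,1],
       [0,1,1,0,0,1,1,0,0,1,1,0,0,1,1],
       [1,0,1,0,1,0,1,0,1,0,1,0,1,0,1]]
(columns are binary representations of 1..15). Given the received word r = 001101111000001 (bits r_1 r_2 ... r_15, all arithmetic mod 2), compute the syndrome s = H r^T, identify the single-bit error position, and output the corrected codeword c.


s = (1, 0, 0, 0)^T, error position = 8, corrected codeword c = 001101101000001

Compute s = H r^T mod 2 one row at a time:
  s_1 = 1 + 1 + 0 + 0 + 0 + 0 + 0 + 1 = 3 ≡ 1 (mod 2).
  s_2 = 1 + 0 + 1 + 1 + 0 + 0 + 0 + 1 = 4 ≡ 0 (mod 2).
  s_3 = 0 + 1 + 1 + 1 + 0 + 0 + 0 + 1 = 4 ≡ 0 (mod 2).
  s_4 = 0 + 1 + 0 + 1 + 1 + 0 + 0 + 1 = 4 ≡ 0 (mod 2).
s = (1, 0, 0, 0)^T — this equals column 8 of H (binary 1000), so error is at position 8.
Correct: flip bit 8 of r = 001101111000001 to get c = 001101101000001.


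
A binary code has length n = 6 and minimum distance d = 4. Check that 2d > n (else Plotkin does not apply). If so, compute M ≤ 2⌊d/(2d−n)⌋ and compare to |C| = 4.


Plotkin bound M ≤ 4; given |C| = 4 ≤ bound (satisfied).

Check applicability: 2d = 8, n = 6.
2d − n = 2 > 0, so Plotkin applies.
Compute d/(2d−n) = 4/2 ≈ 2.0000.
⌊d/(2d−n)⌋ = 2.
Plotkin bound: M ≤ 2·2 = 4.
Given |C| = 4, check: satisfied.
This |C| is at the Plotkin bound.


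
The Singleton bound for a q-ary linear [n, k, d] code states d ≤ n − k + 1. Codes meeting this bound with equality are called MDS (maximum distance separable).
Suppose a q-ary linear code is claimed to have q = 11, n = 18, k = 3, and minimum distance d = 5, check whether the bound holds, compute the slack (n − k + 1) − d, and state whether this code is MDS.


Singleton RHS = n − k + 1 = 16, slack = 11, bound satisfied, not MDS.

Singleton bound: d ≤ n − k + 1.
Here n = 18, k = 3, so n − k + 1 = 16.
Given d = 5, check d ≤ 16: YES.
Slack = (n − k + 1) − d = 11.
The code is NOT MDS (slack = 11 > 0).
Description: the claimed parameters are [18, 3, 5]_11; such a code would be non-MDS.


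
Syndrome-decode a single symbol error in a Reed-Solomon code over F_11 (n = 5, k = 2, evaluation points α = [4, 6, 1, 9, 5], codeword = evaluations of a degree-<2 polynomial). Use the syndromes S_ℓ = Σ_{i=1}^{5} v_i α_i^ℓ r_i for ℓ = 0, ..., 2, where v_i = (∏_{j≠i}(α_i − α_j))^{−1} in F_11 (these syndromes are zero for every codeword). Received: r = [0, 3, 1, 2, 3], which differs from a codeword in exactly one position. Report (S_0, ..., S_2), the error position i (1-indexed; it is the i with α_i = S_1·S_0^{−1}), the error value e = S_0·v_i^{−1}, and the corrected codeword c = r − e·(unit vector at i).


S = (8, 7, 2), error at position 5, error magnitude e = 7, c = [0, 3, 1, 2, 7].

Step 1: column multipliers v_i = (∏_{j≠i}(α_i − α_j))^{−1} mod 11.
  i = 1 (α = 4): (4−6)(4−1)(4−9)(4−5) = (−2)·3·(−5)·(−1) = −30 ≡ 3, so v_1 = 3^{−1} = 4 (mod 11).
  i = 2 (α = 6): (6−4)(6−1)(6−9)(6−5) = 2·5·(−3)·1 = −30 ≡ 3, so v_2 = 3^{−1} = 4 (mod 11).
  i = 3 (α = 1): (1−4)(1−6)(1−9)(1−5) = (−3)·(−5)·(−8)·(−4) = 480 ≡ 7, so v_3 = 7^{−1} = 8 (mod 11).
  i = 4 (α = 9): (9−4)(9−6)(9−1)(9−5) = 5·3·8·4 = 480 ≡ 7, so v_4 = 7^{−1} = 8 (mod 11).
  i = 5 (α = 5): (5−4)(5−6)(5−1)(5−9) = 1·(−1)·4·(−4) = 16 ≡ 5, so v_5 = 5^{−1} = 9 (mod 11).
  v = [4, 4, 8, 8, 9].
Step 2: syndromes of r = [0, 3, 1, 2, 3] (all sums mod 11).
  S_0 = Σ v_i r_i = 4·0 + 4·3 + 8·1 + 8·2 + 9·3 = 63 ≡ 8.
  S_1 = Σ v_i α_i r_i = 4·4·0 + 4·6·3 + 8·1·1 + 8·9·2 + 9·5·3 = 359 ≡ 7.
  α_i^2 mod 11 = [5, 3, 1, 4, 3].
  S_2 = Σ v_i α_i^2 r_i = 4·5·0 + 4·3·3 + 8·1·1 + 8·4·2 + 9·3·3 = 189 ≡ 2.
  S = (8, 7, 2) ≠ 0, so r is not a codeword (an error is present).
Step 3: locate the error. For a single error e at position i, S_ℓ = v_i·e·α_i^ℓ, so α_err = S_1/S_0.
  S_0^{−1} = 8^{−1} = 7 (mod 11), so α_err = 7·7 = 49 ≡ 5 = α_5. Error position i = 5.
  Consistency check: S_2/S_1 = 2·8 = 16 ≡ 5 = α_err ✓ (single-error assumption holds).
Step 4: error magnitude e = S_0/v_5 = S_0·∏_{j≠5}(α_5 − α_j) = 8·5 = 40 ≡ 7 (mod 11).
Step 5: correct position 5: c_5 = r_5 − e = 3 − 7 ≡ 7 (mod 11). Hence c = [0, 3, 1, 2, 7].
  Check: interpolating c through the α_i gives m(x) = 5 + 7·x (degree < 2) with m(α_i) = c_i for every i, so c is indeed a codeword.


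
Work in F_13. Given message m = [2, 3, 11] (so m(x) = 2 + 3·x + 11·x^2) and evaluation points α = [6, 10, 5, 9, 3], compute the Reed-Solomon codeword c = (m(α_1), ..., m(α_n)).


c = [0, 1, 6, 10, 6]

Message polynomial: m(x) = 2 + 3·x + 11·x^2 (mod 13).
For each evaluation point α_i, compute m(α_i) mod 13:
  α_1 = 6: Horner steps 11 → 4 → 0, so m(6) = 0.
  α_2 = 10: Horner steps 11 → 9 → 1, so m(10) = 1.
  α_3 = 5: Horner steps 11 → 6 → 6, so m(5) = 6.
  α_4 = 9: Horner steps 11 → 11 → 10, so m(9) = 10.
  α_5 = 3: Horner steps 11 → 10 → 6, so m(3) = 6.
Codeword c = [0, 1, 6, 10, 6] ∈ F_13^5.


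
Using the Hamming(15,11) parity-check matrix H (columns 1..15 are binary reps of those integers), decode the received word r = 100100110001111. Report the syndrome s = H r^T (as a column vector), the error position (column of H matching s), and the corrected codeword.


s = (1, 0, 1, 0)^T, error position = 10, corrected codeword c = 100100110101111

Compute s = H r^T mod 2 one row at a time:
  s_1 = 1 + 0 + 0 + 0 + 1 + 1 + 1 + 1 = 5 ≡ 1 (mod 2).
  s_2 = 1 + 0 + 0 + 1 + 1 + 1 + 1 + 1 = 6 ≡ 0 (mod 2).
  s_3 = 0 + 0 + 0 + 1 + 0 + 0 + 1 + 1 = 3 ≡ 1 (mod 2).
  s_4 = 1 + 0 + 0 + 1 + 0 + 0 + 1 + 1 = 4 ≡ 0 (mod 2).
s = (1, 0, 1, 0)^T — this equals column 10 of H (binary 1010), so error is at position 10.
Correct: flip bit 10 of r = 100100110001111 to get c = 100100110101111.


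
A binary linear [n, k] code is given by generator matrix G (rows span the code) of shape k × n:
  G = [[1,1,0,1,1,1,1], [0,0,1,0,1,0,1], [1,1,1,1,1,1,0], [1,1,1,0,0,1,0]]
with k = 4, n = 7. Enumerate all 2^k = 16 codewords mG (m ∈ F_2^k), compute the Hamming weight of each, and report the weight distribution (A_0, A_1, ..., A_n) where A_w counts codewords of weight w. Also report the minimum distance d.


Weight distribution: A_0 = 1, A_1 = 2, A_2 = 2, A_3 = 2, A_4 = 3, A_5 = 4, A_6 = 2. Minimum distance d = 1.

Enumerate all 2^4 = 16 messages m ∈ F_2^4.
For each, compute codeword c = mG in F_2^7, then tally its weight.
  m = 0000 → c = 0000000, weight = 0.
  m = 1000 → c = 1101111, weight = 6.
  m = 0100 → c = 0010101, weight = 3.
  m = 1100 → c = 1111010, weight = 5.
  m = 0010 → c = 1111110, weight = 6.
  m = 1010 → c = 0010001, weight = 2.
  m = 0110 → c = 1101011, weight = 5.
  m = 1110 → c = 0000100, weight = 1.
  m = 0001 → c = 1110010, weight = 4.
  m = 1001 → c = 0011101, weight = 4.
  m = 0101 → c = 1100111, weight = 5.
  m = 1101 → c = 0001000, weight = 1.
  m = 0011 → c = 0001100, weight = 2.
  m = 1011 → c = 1100011, weight = 4.
  m = 0111 → c = 0011001, weight = 3.
  m = 1111 → c = 1110110, weight = 5.
Tally weights:
  weight 0: 1 codewords.
  weight 1: 2 codewords.
  weight 2: 2 codewords.
  weight 3: 2 codewords.
  weight 4: 3 codewords.
  weight 5: 4 codewords.
  weight 6: 2 codewords.
Minimum distance d = smallest w > 0 with A_w > 0 = 1.
Sanity: Σ A_w = 16 = 2^4 = 16 ✓.


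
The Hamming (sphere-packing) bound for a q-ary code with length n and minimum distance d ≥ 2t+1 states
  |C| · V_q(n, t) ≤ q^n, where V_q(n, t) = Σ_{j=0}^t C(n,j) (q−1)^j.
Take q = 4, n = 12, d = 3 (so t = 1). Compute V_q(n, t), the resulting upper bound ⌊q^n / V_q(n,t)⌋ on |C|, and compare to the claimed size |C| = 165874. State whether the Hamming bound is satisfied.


V_q(n, t) = 37, q^n = 16777216, Hamming bound = 453438, |C| = 165874 ≤ bound (satisfied).

Step 1: Compute V_q(n, t) = Σ_{j=0}^1 C(n, j) (q−1)^j.
  j = 0: C(12,0)·(3)^0 = 1·1 = 1.
  j = 1: C(12,1)·(3)^1 = 12·3 = 36.
  V_q(n, t) = 1 + 36 = 37.
Step 2: q^n = 4^12 = 16777216.
Step 3: Hamming bound ⌊q^n / V_q(n,t)⌋ = ⌊16777216/37⌋ = 453438.
Step 4: Compare |C| = 165874 to 453438: satisfied.
The claimed |C| lies below the Hamming bound.


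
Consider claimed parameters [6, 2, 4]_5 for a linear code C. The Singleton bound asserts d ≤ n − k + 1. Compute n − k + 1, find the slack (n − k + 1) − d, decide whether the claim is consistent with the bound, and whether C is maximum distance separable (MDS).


Singleton RHS = n − k + 1 = 5, slack = 1, bound satisfied, not MDS.

Singleton bound: d ≤ n − k + 1.
Here n = 6, k = 2, so n − k + 1 = 5.
Given d = 4, check d ≤ 5: YES.
Slack = (n − k + 1) − d = 1.
The code is NOT MDS (slack = 1 > 0).
Description: the claimed parameters are [6, 2, 4]_5; such a code would be non-MDS.


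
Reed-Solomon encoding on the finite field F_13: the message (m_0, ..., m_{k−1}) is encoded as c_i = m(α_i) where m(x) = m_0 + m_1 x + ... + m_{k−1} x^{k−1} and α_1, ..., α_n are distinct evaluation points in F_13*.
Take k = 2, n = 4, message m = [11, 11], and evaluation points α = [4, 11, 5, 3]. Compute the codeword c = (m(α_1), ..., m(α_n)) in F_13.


c = [3, 2, 1, 5]

Message polynomial: m(x) = 11 + 11·x (mod 13).
For each evaluation point α_i, compute m(α_i) mod 13:
  α_1 = 4: Horner steps 11 → 3, so m(4) = 3.
  α_2 = 11: Horner steps 11 → 2, so m(11) = 2.
  α_3 = 5: Horner steps 11 → 1, so m(5) = 1.
  α_4 = 3: Horner steps 11 → 5, so m(3) = 5.
Codeword c = [3, 2, 1, 5] ∈ F_13^4.


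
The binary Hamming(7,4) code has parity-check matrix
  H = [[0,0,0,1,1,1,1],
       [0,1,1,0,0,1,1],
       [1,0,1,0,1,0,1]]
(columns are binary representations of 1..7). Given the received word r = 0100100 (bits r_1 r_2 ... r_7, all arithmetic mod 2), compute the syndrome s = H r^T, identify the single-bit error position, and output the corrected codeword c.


s = (1, 1, 1)^T, error position = 7, corrected codeword c = 0100101

Compute s = H r^T mod 2 one row at a time:
  s_1 = 0 + 1 + 0 + 0 = 1 ≡ 1 (mod 2).
  s_2 = 1 + 0 + 0 + 0 = 1 ≡ 1 (mod 2).
  s_3 = 0 + 0 + 1 + 0 = 1 ≡ 1 (mod 2).
s = (1, 1, 1)^T — this equals column 7 of H (binary 111), so error is at position 7.
Correct: flip bit 7 of r = 0100100 to get c = 0100101.


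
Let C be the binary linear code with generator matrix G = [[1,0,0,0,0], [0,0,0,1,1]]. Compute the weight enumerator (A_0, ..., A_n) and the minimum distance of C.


Weight distribution: A_0 = 1, A_1 = 1, A_2 = 1, A_3 = 1. Minimum distance d = 1.

Enumerate all 2^2 = 4 messages m ∈ F_2^2.
For each, compute codeword c = mG in F_2^5, then tally its weight.
  m = 00 → c = 00000, weight = 0.
  m = 10 → c = 10000, weight = 1.
  m = 01 → c = 00011, weight = 2.
  m = 11 → c = 10011, weight = 3.
Tally weights:
  weight 0: 1 codewords.
  weight 1: 1 codewords.
  weight 2: 1 codewords.
  weight 3: 1 codewords.
Minimum distance d = smallest w > 0 with A_w > 0 = 1.
Sanity: Σ A_w = 4 = 2^2 = 4 ✓.


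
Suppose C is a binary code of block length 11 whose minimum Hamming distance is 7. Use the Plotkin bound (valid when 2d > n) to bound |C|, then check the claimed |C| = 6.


Plotkin bound M ≤ 4; given |C| = 6 > bound (violated).

Check applicability: 2d = 14, n = 11.
2d − n = 3 > 0, so Plotkin applies.
Compute d/(2d−n) = 7/3 ≈ 2.3333.
⌊d/(2d−n)⌋ = 2.
Plotkin bound: M ≤ 2·2 = 4.
Given |C| = 6, check: VIOLATED.
This |C| is above the Plotkin bound, so no binary code with n = 11, d = 7 and 6 codewords exists.


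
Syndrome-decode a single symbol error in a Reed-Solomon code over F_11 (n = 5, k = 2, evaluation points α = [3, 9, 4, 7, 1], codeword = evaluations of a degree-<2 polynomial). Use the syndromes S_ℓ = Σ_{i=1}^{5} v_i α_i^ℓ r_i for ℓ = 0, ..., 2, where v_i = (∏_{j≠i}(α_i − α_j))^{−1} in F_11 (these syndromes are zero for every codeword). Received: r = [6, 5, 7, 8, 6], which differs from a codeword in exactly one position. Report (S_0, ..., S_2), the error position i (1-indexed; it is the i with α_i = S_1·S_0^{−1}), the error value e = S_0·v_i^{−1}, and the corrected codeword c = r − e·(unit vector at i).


S = (2, 6, 7), error at position 1, error magnitude e = 3, c = [3, 5, 7, 8, 6].

Step 1: column multipliers v_i = (∏_{j≠i}(α_i − α_j))^{−1} mod 11.
  i = 1 (α = 3): (3−9)(3−4)(3−7)(3−1) = (−6)·(−1)·(−4)·2 = −48 ≡ 7, so v_1 = 7^{−1} = 8 (mod 11).
  i = 2 (α = 9): (9−3)(9−4)(9−7)(9−1) = 6·5·2·8 = 480 ≡ 7, so v_2 = 7^{−1} = 8 (mod 11).
  i = 3 (α = 4): (4−3)(4−9)(4−7)(4−1) = 1·(−5)·(−3)·3 = 45 ≡ 1, so v_3 = 1^{−1} = 1 (mod 11).
  i = 4 (α = 7): (7−3)(7−9)(7−4)(7−1) = 4·(−2)·3·6 = −144 ≡ 10, so v_4 = 10^{−1} = 10 (mod 11).
  i = 5 (α = 1): (1−3)(1−9)(1−4)(1−7) = (−2)·(−8)·(−3)·(−6) = 288 ≡ 2, so v_5 = 2^{−1} = 6 (mod 11).
  v = [8, 8, 1, 10, 6].
Step 2: syndromes of r = [6, 5, 7, 8, 6] (all sums mod 11).
  S_0 = Σ v_i r_i = 8·6 + 8·5 + 1·7 + 10·8 + 6·6 = 211 ≡ 2.
  S_1 = Σ v_i α_i r_i = 8·3·6 + 8·9·5 + 1·4·7 + 10·7·8 + 6·1·6 = 1128 ≡ 6.
  α_i^2 mod 11 = [9, 4, 5, 5, 1].
  S_2 = Σ v_i α_i^2 r_i = 8·9·6 + 8·4·5 + 1·5·7 + 10·5·8 + 6·1·6 = 1063 ≡ 7.
  S = (2, 6, 7) ≠ 0, so r is not a codeword (an error is present).
Step 3: locate the error. For a single error e at position i, S_ℓ = v_i·e·α_i^ℓ, so α_err = S_1/S_0.
  S_0^{−1} = 2^{−1} = 6 (mod 11), so α_err = 6·6 = 36 ≡ 3 = α_1. Error position i = 1.
  Consistency check: S_2/S_1 = 7·2 = 14 ≡ 3 = α_err ✓ (single-error assumption holds).
Step 4: error magnitude e = S_0/v_1 = S_0·∏_{j≠1}(α_1 − α_j) = 2·7 = 14 ≡ 3 (mod 11).
Step 5: correct position 1: c_1 = r_1 − e = 6 − 3 ≡ 3 (mod 11). Hence c = [3, 5, 7, 8, 6].
  Check: interpolating c through the α_i gives m(x) = 2 + 4·x (degree < 2) with m(α_i) = c_i for every i, so c is indeed a codeword.


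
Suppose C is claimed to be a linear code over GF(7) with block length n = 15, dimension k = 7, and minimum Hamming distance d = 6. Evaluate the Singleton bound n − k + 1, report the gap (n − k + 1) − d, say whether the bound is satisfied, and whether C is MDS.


Singleton RHS = n − k + 1 = 9, slack = 3, bound satisfied, not MDS.

Singleton bound: d ≤ n − k + 1.
Here n = 15, k = 7, so n − k + 1 = 9.
Given d = 6, check d ≤ 9: YES.
Slack = (n − k + 1) − d = 3.
The code is NOT MDS (slack = 3 > 0).
Description: the claimed parameters are [15, 7, 6]_7; such a code would be non-MDS.


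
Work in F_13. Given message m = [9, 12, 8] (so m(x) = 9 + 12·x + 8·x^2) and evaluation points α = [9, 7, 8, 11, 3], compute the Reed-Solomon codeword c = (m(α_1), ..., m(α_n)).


c = [11, 4, 6, 4, 0]

Message polynomial: m(x) = 9 + 12·x + 8·x^2 (mod 13).
For each evaluation point α_i, compute m(α_i) mod 13:
  α_1 = 9: Horner steps 8 → 6 → 11, so m(9) = 11.
  α_2 = 7: Horner steps 8 → 3 → 4, so m(7) = 4.
  α_3 = 8: Horner steps 8 → 11 → 6, so m(8) = 6.
  α_4 = 11: Horner steps 8 → 9 → 4, so m(11) = 4.
  α_5 = 3: Horner steps 8 → 10 → 0, so m(3) = 0.
Codeword c = [11, 4, 6, 4, 0] ∈ F_13^5.


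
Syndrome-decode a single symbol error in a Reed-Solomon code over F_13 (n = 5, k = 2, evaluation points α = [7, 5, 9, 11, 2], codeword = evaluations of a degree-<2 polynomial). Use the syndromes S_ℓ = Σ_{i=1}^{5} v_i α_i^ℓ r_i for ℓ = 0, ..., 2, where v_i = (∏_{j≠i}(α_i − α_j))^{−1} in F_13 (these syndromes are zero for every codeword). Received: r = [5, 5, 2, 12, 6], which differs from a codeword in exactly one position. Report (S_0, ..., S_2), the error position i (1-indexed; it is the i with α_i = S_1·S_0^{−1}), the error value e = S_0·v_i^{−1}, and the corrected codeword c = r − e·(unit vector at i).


S = (3, 2, 10), error at position 2, error magnitude e = 10, c = [5, 8, 2, 12, 6].

Step 1: column multipliers v_i = (∏_{j≠i}(α_i − α_j))^{−1} mod 13.
  i = 1 (α = 7): (7−5)(7−9)(7−11)(7−2) = 2·(−2)·(−4)·5 = 80 ≡ 2, so v_1 = 2^{−1} = 7 (mod 13).
  i = 2 (α = 5): (5−7)(5−9)(5−11)(5−2) = (−2)·(−4)·(−6)·3 = −144 ≡ 12, so v_2 = 12^{−1} = 12 (mod 13).
  i = 3 (α = 9): (9−7)(9−5)(9−11)(9−2) = 2·4·(−2)·7 = −112 ≡ 5, so v_3 = 5^{−1} = 8 (mod 13).
  i = 4 (α = 11): (11−7)(11−5)(11−9)(11−2) = 4·6·2·9 = 432 ≡ 3, so v_4 = 3^{−1} = 9 (mod 13).
  i = 5 (α = 2): (2−7)(2−5)(2−9)(2−11) = (−5)·(−3)·(−7)·(−9) = 945 ≡ 9, so v_5 = 9^{−1} = 3 (mod 13).
  v = [7, 12, 8, 9, 3].
Step 2: syndromes of r = [5, 5, 2, 12, 6] (all sums mod 13).
  S_0 = Σ v_i r_i = 7·5 + 12·5 + 8·2 + 9·12 + 3·6 = 237 ≡ 3.
  S_1 = Σ v_i α_i r_i = 7·7·5 + 12·5·5 + 8·9·2 + 9·11·12 + 3·2·6 = 1913 ≡ 2.
  α_i^2 mod 13 = [10, 12, 3, 4, 4].
  S_2 = Σ v_i α_i^2 r_i = 7·10·5 + 12·12·5 + 8·3·2 + 9·4·12 + 3·4·6 = 1622 ≡ 10.
  S = (3, 2, 10) ≠ 0, so r is not a codeword (an error is present).
Step 3: locate the error. For a single error e at position i, S_ℓ = v_i·e·α_i^ℓ, so α_err = S_1/S_0.
  S_0^{−1} = 3^{−1} = 9 (mod 13), so α_err = 2·9 = 18 ≡ 5 = α_2. Error position i = 2.
  Consistency check: S_2/S_1 = 10·7 = 70 ≡ 5 = α_err ✓ (single-error assumption holds).
Step 4: error magnitude e = S_0/v_2 = S_0·∏_{j≠2}(α_2 − α_j) = 3·12 = 36 ≡ 10 (mod 13).
Step 5: correct position 2: c_2 = r_2 − e = 5 − 10 ≡ 8 (mod 13). Hence c = [5, 8, 2, 12, 6].
  Check: interpolating c through the α_i gives m(x) = 9 + 5·x (degree < 2) with m(α_i) = c_i for every i, so c is indeed a codeword.


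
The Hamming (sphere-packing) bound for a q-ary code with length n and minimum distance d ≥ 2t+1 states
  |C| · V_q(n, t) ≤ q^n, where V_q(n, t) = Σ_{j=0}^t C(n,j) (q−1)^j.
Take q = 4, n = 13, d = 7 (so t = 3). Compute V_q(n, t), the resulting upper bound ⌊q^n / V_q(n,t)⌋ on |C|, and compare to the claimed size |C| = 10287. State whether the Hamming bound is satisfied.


V_q(n, t) = 8464, q^n = 67108864, Hamming bound = 7928, |C| = 10287 > bound (violated).

Step 1: Compute V_q(n, t) = Σ_{j=0}^3 C(n, j) (q−1)^j.
  j = 0: C(13,0)·(3)^0 = 1·1 = 1.
  j = 1: C(13,1)·(3)^1 = 13·3 = 39.
  j = 2: C(13,2)·(3)^2 = 78·9 = 702.
  j = 3: C(13,3)·(3)^3 = 286·27 = 7722.
  V_q(n, t) = 1 + 39 + 702 + 7722 = 8464.
Step 2: q^n = 4^13 = 67108864.
Step 3: Hamming bound ⌊q^n / V_q(n,t)⌋ = ⌊67108864/8464⌋ = 7928.
Step 4: Compare |C| = 10287 to 7928: violated.
The claimed |C| lies above the Hamming bound, so no 4-ary code of length 13 with d ≥ 7 can have 10287 codewords.


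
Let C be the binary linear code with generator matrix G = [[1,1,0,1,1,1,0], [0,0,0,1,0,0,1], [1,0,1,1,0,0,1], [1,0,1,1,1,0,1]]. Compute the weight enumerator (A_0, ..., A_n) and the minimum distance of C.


Weight distribution: A_0 = 1, A_1 = 1, A_2 = 2, A_3 = 2, A_4 = 5, A_5 = 5. Minimum distance d = 1.

Enumerate all 2^4 = 16 messages m ∈ F_2^4.
For each, compute codeword c = mG in F_2^7, then tally its weight.
  m = 0000 → c = 0000000, weight = 0.
  m = 1000 → c = 1101110, weight = 5.
  m = 0100 → c = 0001001, weight = 2.
  m = 1100 → c = 1100111, weight = 5.
  m = 0010 → c = 1011001, weight = 4.
  m = 1010 → c = 0110111, weight = 5.
  m = 0110 → c = 1010000, weight = 2.
  m = 1110 → c = 0111110, weight = 5.
  m = 0001 → c = 1011101, weight = 5.
  m = 1001 → c = 0110011, weight = 4.
  m = 0101 → c = 1010100, weight = 3.
  m = 1101 → c = 0111010, weight = 4.
  m = 0011 → c = 0000100, weight = 1.
  m = 1011 → c = 1101010, weight = 4.
  m = 0111 → c = 0001101, weight = 3.
  m = 1111 → c = 1100011, weight = 4.
Tally weights:
  weight 0: 1 codewords.
  weight 1: 1 codewords.
  weight 2: 2 codewords.
  weight 3: 2 codewords.
  weight 4: 5 codewords.
  weight 5: 5 codewords.
Minimum distance d = smallest w > 0 with A_w > 0 = 1.
Sanity: Σ A_w = 16 = 2^4 = 16 ✓.


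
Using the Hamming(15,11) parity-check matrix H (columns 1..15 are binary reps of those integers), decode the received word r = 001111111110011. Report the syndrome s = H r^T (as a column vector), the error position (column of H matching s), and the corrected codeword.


s = (0, 0, 1, 0)^T, error position = 2, corrected codeword c = 011111111110011

Compute s = H r^T mod 2 one row at a time:
  s_1 = 1 + 1 + 1 + 1 + 0 + 0 + 1 + 1 = 6 ≡ 0 (mod 2).
  s_2 = 1 + 1 + 1 + 1 + 0 + 0 + 1 + 1 = 6 ≡ 0 (mod 2).
  s_3 = 0 + 1 + 1 + 1 + 1 + 1 + 1 + 1 = 7 ≡ 1 (mod 2).
  s_4 = 0 + 1 + 1 + 1 + 1 + 1 + 0 + 1 = 6 ≡ 0 (mod 2).
s = (0, 0, 1, 0)^T — this equals column 2 of H (binary 0010), so error is at position 2.
Correct: flip bit 2 of r = 001111111110011 to get c = 011111111110011.


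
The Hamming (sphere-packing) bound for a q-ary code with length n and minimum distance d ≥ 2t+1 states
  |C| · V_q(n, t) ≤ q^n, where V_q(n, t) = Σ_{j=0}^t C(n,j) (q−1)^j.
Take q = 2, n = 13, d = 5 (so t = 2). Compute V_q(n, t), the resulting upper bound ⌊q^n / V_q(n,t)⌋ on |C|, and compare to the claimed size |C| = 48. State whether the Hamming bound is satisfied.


V_q(n, t) = 92, q^n = 8192, Hamming bound = 89, |C| = 48 ≤ bound (satisfied).

Step 1: Compute V_q(n, t) = Σ_{j=0}^2 C(n, j) (q−1)^j.
  j = 0: C(13,0)·(1)^0 = 1·1 = 1.
  j = 1: C(13,1)·(1)^1 = 13·1 = 13.
  j = 2: C(13,2)·(1)^2 = 78·1 = 78.
  V_q(n, t) = 1 + 13 + 78 = 92.
Step 2: q^n = 2^13 = 8192.
Step 3: Hamming bound ⌊q^n / V_q(n,t)⌋ = ⌊8192/92⌋ = 89.
Step 4: Compare |C| = 48 to 89: satisfied.
The claimed |C| lies below the Hamming bound.


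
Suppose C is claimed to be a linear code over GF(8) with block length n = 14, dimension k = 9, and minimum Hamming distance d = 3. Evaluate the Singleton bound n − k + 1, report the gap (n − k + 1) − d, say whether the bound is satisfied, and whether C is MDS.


Singleton RHS = n − k + 1 = 6, slack = 3, bound satisfied, not MDS.

Singleton bound: d ≤ n − k + 1.
Here n = 14, k = 9, so n − k + 1 = 6.
Given d = 3, check d ≤ 6: YES.
Slack = (n − k + 1) − d = 3.
The code is NOT MDS (slack = 3 > 0).
Description: the claimed parameters are [14, 9, 3]_8; such a code would be non-MDS.


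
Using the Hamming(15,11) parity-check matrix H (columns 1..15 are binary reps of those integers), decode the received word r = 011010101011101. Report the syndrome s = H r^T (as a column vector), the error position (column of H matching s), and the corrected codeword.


s = (1, 1, 1, 1)^T, error position = 15, corrected codeword c = 011010101011100

Compute s = H r^T mod 2 one row at a time:
  s_1 = 0 + 1 + 0 + 1 + 1 + 1 + 0 + 1 = 5 ≡ 1 (mod 2).
  s_2 = 0 + 1 + 0 + 1 + 1 + 1 + 0 + 1 = 5 ≡ 1 (mod 2).
  s_3 = 1 + 1 + 0 + 1 + 0 + 1 + 0 + 1 = 5 ≡ 1 (mod 2).
  s_4 = 0 + 1 + 1 + 1 + 1 + 1 + 1 + 1 = 7 ≡ 1 (mod 2).
s = (1, 1, 1, 1)^T — this equals column 15 of H (binary 1111), so error is at position 15.
Correct: flip bit 15 of r = 011010101011101 to get c = 011010101011100.


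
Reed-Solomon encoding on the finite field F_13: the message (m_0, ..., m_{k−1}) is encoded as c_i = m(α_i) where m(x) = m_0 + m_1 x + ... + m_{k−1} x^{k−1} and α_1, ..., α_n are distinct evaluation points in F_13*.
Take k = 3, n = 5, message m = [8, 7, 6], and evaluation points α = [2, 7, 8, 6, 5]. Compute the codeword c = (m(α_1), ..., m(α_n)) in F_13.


c = [7, 0, 6, 6, 11]

Message polynomial: m(x) = 8 + 7·x + 6·x^2 (mod 13).
For each evaluation point α_i, compute m(α_i) mod 13:
  α_1 = 2: Horner steps 6 → 6 → 7, so m(2) = 7.
  α_2 = 7: Horner steps 6 → 10 → 0, so m(7) = 0.
  α_3 = 8: Horner steps 6 → 3 → 6, so m(8) = 6.
  α_4 = 6: Horner steps 6 → 4 → 6, so m(6) = 6.
  α_5 = 5: Horner steps 6 → 11 → 11, so m(5) = 11.
Codeword c = [7, 0, 6, 6, 11] ∈ F_13^5.


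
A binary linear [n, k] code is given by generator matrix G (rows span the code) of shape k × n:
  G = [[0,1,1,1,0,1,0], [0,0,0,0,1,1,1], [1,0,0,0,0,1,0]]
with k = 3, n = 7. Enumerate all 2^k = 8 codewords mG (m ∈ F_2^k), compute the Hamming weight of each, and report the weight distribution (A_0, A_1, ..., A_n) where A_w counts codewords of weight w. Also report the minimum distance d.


Weight distribution: A_0 = 1, A_2 = 1, A_3 = 2, A_4 = 2, A_5 = 1, A_7 = 1. Minimum distance d = 2.

Enumerate all 2^3 = 8 messages m ∈ F_2^3.
For each, compute codeword c = mG in F_2^7, then tally its weight.
  m = 000 → c = 0000000, weight = 0.
  m = 100 → c = 0111010, weight = 4.
  m = 010 → c = 0000111, weight = 3.
  m = 110 → c = 0111101, weight = 5.
  m = 001 → c = 1000010, weight = 2.
  m = 101 → c = 1111000, weight = 4.
  m = 011 → c = 1000101, weight = 3.
  m = 111 → c = 1111111, weight = 7.
Tally weights:
  weight 0: 1 codewords.
  weight 2: 1 codewords.
  weight 3: 2 codewords.
  weight 4: 2 codewords.
  weight 5: 1 codewords.
  weight 7: 1 codewords.
Minimum distance d = smallest w > 0 with A_w > 0 = 2.
Sanity: Σ A_w = 8 = 2^3 = 8 ✓.


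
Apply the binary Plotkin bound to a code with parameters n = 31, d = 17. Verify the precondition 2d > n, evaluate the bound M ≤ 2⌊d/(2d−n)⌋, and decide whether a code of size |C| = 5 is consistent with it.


Plotkin bound M ≤ 10; given |C| = 5 ≤ bound (satisfied).

Check applicability: 2d = 34, n = 31.
2d − n = 3 > 0, so Plotkin applies.
Compute d/(2d−n) = 17/3 ≈ 5.6667.
⌊d/(2d−n)⌋ = 5.
Plotkin bound: M ≤ 2·5 = 10.
Given |C| = 5, check: satisfied.
This |C| is below the Plotkin bound.


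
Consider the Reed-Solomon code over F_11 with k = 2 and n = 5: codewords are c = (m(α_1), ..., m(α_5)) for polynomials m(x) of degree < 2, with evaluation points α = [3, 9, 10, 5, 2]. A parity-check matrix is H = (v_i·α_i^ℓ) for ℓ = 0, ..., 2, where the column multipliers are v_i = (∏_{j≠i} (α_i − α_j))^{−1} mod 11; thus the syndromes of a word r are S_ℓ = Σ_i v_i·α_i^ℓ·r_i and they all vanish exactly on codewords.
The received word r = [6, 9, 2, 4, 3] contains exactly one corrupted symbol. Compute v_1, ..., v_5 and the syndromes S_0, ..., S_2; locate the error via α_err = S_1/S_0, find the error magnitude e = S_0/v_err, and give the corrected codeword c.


S = (8, 2, 6), error at position 1, error magnitude e = 10, c = [7, 9, 2, 4, 3].

Step 1: column multipliers v_i = (∏_{j≠i}(α_i − α_j))^{−1} mod 11.
  i = 1 (α = 3): (3−9)(3−10)(3−5)(3−2) = (−6)·(−7)·(−2)·1 = −84 ≡ 4, so v_1 = 4^{−1} = 3 (mod 11).
  i = 2 (α = 9): (9−3)(9−10)(9−5)(9−2) = 6·(−1)·4·7 = −168 ≡ 8, so v_2 = 8^{−1} = 7 (mod 11).
  i = 3 (α = 10): (10−3)(10−9)(10−5)(10−2) = 7·1·5·8 = 280 ≡ 5, so v_3 = 5^{−1} = 9 (mod 11).
  i = 4 (α = 5): (5−3)(5−9)(5−10)(5−2) = 2·(−4)·(−5)·3 = 120 ≡ 10, so v_4 = 10^{−1} = 10 (mod 11).
  i = 5 (α = 2): (2−3)(2−9)(2−10)(2−5) = (−1)·(−7)·(−8)·(−3) = 168 ≡ 3, so v_5 = 3^{−1} = 4 (mod 11).
  v = [3, 7, 9, 10, 4].
Step 2: syndromes of r = [6, 9, 2, 4, 3] (all sums mod 11).
  S_0 = Σ v_i r_i = 3·6 + 7·9 + 9·2 + 10·4 + 4·3 = 151 ≡ 8.
  S_1 = Σ v_i α_i r_i = 3·3·6 + 7·9·9 + 9·10·2 + 10·5·4 + 4·2·3 = 1025 ≡ 2.
  α_i^2 mod 11 = [9, 4, 1, 3, 4].
  S_2 = Σ v_i α_i^2 r_i = 3·9·6 + 7·4·9 + 9·1·2 + 10·3·4 + 4·4·3 = 600 ≡ 6.
  S = (8, 2, 6) ≠ 0, so r is not a codeword (an error is present).
Step 3: locate the error. For a single error e at position i, S_ℓ = v_i·e·α_i^ℓ, so α_err = S_1/S_0.
  S_0^{−1} = 8^{−1} = 7 (mod 11), so α_err = 2·7 = 14 ≡ 3 = α_1. Error position i = 1.
  Consistency check: S_2/S_1 = 6·6 = 36 ≡ 3 = α_err ✓ (single-error assumption holds).
Step 4: error magnitude e = S_0/v_1 = S_0·∏_{j≠1}(α_1 − α_j) = 8·4 = 32 ≡ 10 (mod 11).
Step 5: correct position 1: c_1 = r_1 − e = 6 − 10 ≡ 7 (mod 11). Hence c = [7, 9, 2, 4, 3].
  Check: interpolating c through the α_i gives m(x) = 6 + 4·x (degree < 2) with m(α_i) = c_i for every i, so c is indeed a codeword.


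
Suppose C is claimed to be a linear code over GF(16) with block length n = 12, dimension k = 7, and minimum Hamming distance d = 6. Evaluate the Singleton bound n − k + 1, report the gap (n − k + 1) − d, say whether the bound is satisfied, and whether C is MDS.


Singleton RHS = n − k + 1 = 6, slack = 0, bound satisfied, MDS.

Singleton bound: d ≤ n − k + 1.
Here n = 12, k = 7, so n − k + 1 = 6.
Given d = 6, check d ≤ 6: YES.
Slack = (n − k + 1) − d = 0.
The code is MDS (slack = 0).
Description: the claimed parameters are [12, 7, 6]_16; such a code would be MDS (meets Singleton bound).


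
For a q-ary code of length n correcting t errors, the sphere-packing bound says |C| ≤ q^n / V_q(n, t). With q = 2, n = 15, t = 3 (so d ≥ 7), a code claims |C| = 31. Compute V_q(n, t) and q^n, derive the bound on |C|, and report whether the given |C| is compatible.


V_q(n, t) = 576, q^n = 32768, Hamming bound = 56, |C| = 31 ≤ bound (satisfied).

Step 1: Compute V_q(n, t) = Σ_{j=0}^3 C(n, j) (q−1)^j.
  j = 0: C(15,0)·(1)^0 = 1·1 = 1.
  j = 1: C(15,1)·(1)^1 = 15·1 = 15.
  j = 2: C(15,2)·(1)^2 = 105·1 = 105.
  j = 3: C(15,3)·(1)^3 = 455·1 = 455.
  V_q(n, t) = 1 + 15 + 105 + 455 = 576.
Step 2: q^n = 2^15 = 32768.
Step 3: Hamming bound ⌊q^n / V_q(n,t)⌋ = ⌊32768/576⌋ = 56.
Step 4: Compare |C| = 31 to 56: satisfied.
The claimed |C| lies below the Hamming bound.


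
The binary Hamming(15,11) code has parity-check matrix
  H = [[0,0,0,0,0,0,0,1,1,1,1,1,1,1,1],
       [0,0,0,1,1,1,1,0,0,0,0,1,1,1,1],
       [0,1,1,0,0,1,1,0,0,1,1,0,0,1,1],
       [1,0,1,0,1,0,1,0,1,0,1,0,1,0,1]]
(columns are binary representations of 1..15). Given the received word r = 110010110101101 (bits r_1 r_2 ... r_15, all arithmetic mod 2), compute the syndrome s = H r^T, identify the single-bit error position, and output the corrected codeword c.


s = (1, 1, 0, 1)^T, error position = 13, corrected codeword c = 110010110101001

Compute s = H r^T mod 2 one row at a time:
  s_1 = 1 + 0 + 1 + 0 + 1 + 1 + 0 + 1 = 5 ≡ 1 (mod 2).
  s_2 = 0 + 1 + 0 + 1 + 1 + 1 + 0 + 1 = 5 ≡ 1 (mod 2).
  s_3 = 1 + 0 + 0 + 1 + 1 + 0 + 0 + 1 = 4 ≡ 0 (mod 2).
  s_4 = 1 + 0 + 1 + 1 + 0 + 0 + 1 + 1 = 5 ≡ 1 (mod 2).
s = (1, 1, 0, 1)^T — this equals column 13 of H (binary 1101), so error is at position 13.
Correct: flip bit 13 of r = 110010110101101 to get c = 110010110101001.


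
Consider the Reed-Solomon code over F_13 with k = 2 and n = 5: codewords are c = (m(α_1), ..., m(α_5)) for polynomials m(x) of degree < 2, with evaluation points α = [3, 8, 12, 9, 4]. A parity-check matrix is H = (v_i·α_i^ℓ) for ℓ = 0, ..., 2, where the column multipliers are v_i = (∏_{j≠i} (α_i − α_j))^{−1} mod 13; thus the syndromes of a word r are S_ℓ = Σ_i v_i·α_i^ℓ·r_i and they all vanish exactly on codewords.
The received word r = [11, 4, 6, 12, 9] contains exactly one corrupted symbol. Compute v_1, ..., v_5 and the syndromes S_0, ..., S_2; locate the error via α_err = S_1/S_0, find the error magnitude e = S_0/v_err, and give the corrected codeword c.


S = (8, 12, 5), error at position 2, error magnitude e = 3, c = [11, 1, 6, 12, 9].

Step 1: column multipliers v_i = (∏_{j≠i}(α_i − α_j))^{−1} mod 13.
  i = 1 (α = 3): (3−8)(3−12)(3−9)(3−4) = (−5)·(−9)·(−6)·(−1) = 270 ≡ 10, so v_1 = 10^{−1} = 4 (mod 13).
  i = 2 (α = 8): (8−3)(8−12)(8−9)(8−4) = 5·(−4)·(−1)·4 = 80 ≡ 2, so v_2 = 2^{−1} = 7 (mod 13).
  i = 3 (α = 12): (12−3)(12−8)(12−9)(12−4) = 9·4·3·8 = 864 ≡ 6, so v_3 = 6^{−1} = 11 (mod 13).
  i = 4 (α = 9): (9−3)(9−8)(9−12)(9−4) = 6·1·(−3)·5 = −90 ≡ 1, so v_4 = 1^{−1} = 1 (mod 13).
  i = 5 (α = 4): (4−3)(4−8)(4−12)(4−9) = 1·(−4)·(−8)·(−5) = −160 ≡ 9, so v_5 = 9^{−1} = 3 (mod 13).
  v = [4, 7, 11, 1, 3].
Step 2: syndromes of r = [11, 4, 6, 12, 9] (all sums mod 13).
  S_0 = Σ v_i r_i = 4·11 + 7·4 + 11·6 + 1·12 + 3·9 = 177 ≡ 8.
  S_1 = Σ v_i α_i r_i = 4·3·11 + 7·8·4 + 11·12·6 + 1·9·12 + 3·4·9 = 1364 ≡ 12.
  α_i^2 mod 13 = [9, 12, 1, 3, 3].
  S_2 = Σ v_i α_i^2 r_i = 4·9·11 + 7·12·4 + 11·1·6 + 1·3·12 + 3·3·9 = 915 ≡ 5.
  S = (8, 12, 5) ≠ 0, so r is not a codeword (an error is present).
Step 3: locate the error. For a single error e at position i, S_ℓ = v_i·e·α_i^ℓ, so α_err = S_1/S_0.
  S_0^{−1} = 8^{−1} = 5 (mod 13), so α_err = 12·5 = 60 ≡ 8 = α_2. Error position i = 2.
  Consistency check: S_2/S_1 = 5·12 = 60 ≡ 8 = α_err ✓ (single-error assumption holds).
Step 4: error magnitude e = S_0/v_2 = S_0·∏_{j≠2}(α_2 − α_j) = 8·2 = 16 ≡ 3 (mod 13).
Step 5: correct position 2: c_2 = r_2 − e = 4 − 3 ≡ 1 (mod 13). Hence c = [11, 1, 6, 12, 9].
  Check: interpolating c through the α_i gives m(x) = 4 + 11·x (degree < 2) with m(α_i) = c_i for every i, so c is indeed a codeword.


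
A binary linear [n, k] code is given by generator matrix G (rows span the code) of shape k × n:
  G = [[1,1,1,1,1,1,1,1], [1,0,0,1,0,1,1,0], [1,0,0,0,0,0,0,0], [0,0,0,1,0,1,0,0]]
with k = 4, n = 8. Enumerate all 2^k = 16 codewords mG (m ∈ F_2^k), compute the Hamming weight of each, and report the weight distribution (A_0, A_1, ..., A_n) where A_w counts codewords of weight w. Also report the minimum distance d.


Weight distribution: A_0 = 1, A_1 = 2, A_2 = 2, A_3 = 2, A_4 = 2, A_5 = 2, A_6 = 2, A_7 = 2, A_8 = 1. Minimum distance d = 1.

Enumerate all 2^4 = 16 messages m ∈ F_2^4.
For each, compute codeword c = mG in F_2^8, then tally its weight.
  m = 0000 → c = 00000000, weight = 0.
  m = 1000 → c = 11111111, weight = 8.
  m = 0100 → c = 10010110, weight = 4.
  m = 1100 → c = 01101001, weight = 4.
  m = 0010 → c = 10000000, weight = 1.
  m = 1010 → c = 01111111, weight = 7.
  m = 0110 → c = 00010110, weight = 3.
  m = 1110 → c = 11101001, weight = 5.
  m = 0001 → c = 00010100, weight = 2.
  m = 1001 → c = 11101011, weight = 6.
  m = 0101 → c = 10000010, weight = 2.
  m = 1101 → c = 01111101, weight = 6.
  m = 0011 → c = 10010100, weight = 3.
  m = 1011 → c = 01101011, weight = 5.
  m = 0111 → c = 00000010, weight = 1.
  m = 1111 → c = 11111101, weight = 7.
Tally weights:
  weight 0: 1 codewords.
  weight 1: 2 codewords.
  weight 2: 2 codewords.
  weight 3: 2 codewords.
  weight 4: 2 codewords.
  weight 5: 2 codewords.
  weight 6: 2 codewords.
  weight 7: 2 codewords.
  weight 8: 1 codewords.
Minimum distance d = smallest w > 0 with A_w > 0 = 1.
Sanity: Σ A_w = 16 = 2^4 = 16 ✓.


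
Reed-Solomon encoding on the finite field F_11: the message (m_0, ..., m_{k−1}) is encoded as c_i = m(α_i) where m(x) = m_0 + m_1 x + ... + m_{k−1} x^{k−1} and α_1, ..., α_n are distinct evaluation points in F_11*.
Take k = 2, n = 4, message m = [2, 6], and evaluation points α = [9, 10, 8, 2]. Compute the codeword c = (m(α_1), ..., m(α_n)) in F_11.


c = [1, 7, 6, 3]

Message polynomial: m(x) = 2 + 6·x (mod 11).
For each evaluation point α_i, compute m(α_i) mod 11:
  α_1 = 9: Horner steps 6 → 1, so m(9) = 1.
  α_2 = 10: Horner steps 6 → 7, so m(10) = 7.
  α_3 = 8: Horner steps 6 → 6, so m(8) = 6.
  α_4 = 2: Horner steps 6 → 3, so m(2) = 3.
Codeword c = [1, 7, 6, 3] ∈ F_11^4.
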